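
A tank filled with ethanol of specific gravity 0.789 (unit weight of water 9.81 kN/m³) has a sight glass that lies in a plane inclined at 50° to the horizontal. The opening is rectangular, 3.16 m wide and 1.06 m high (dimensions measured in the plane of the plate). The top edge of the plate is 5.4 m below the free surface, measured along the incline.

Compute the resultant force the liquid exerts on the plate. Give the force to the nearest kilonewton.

γ = 0.789 × 9.81 = 7.74009 kN/m³.
Let θ = 50° be the plate's angle to the horizontal; measure y along the incline from where the plane meets the free surface. Vertical depth h = y·sinθ with sinθ = 0.766044.
The centroid lies 1.06/2 = 0.53 m below the top edge, so y_c = 5.4 + 0.53 = 5.93 m and h_c = 5.93 × 0.766044 = 4.54264 m.
A = 3.16 × 1.06 = 3.3496 m².
Resultant F = γ·h_c·A = 7.74009 × 4.54264 × 3.3496 = 117.773 kN.

F ≈ 118 kN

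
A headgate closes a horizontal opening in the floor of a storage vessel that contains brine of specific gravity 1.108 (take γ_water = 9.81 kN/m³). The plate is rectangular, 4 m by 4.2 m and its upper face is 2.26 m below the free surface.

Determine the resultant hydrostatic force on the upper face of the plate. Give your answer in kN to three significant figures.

F ≈ 413 kN

γ = 1.108 × 9.81 = 10.86948 kN/m³.
The plate is horizontal, so pressure is uniform at p = γ·h = 10.86948 × 2.26 = 24.565 kN/m².
A = 4 × 4.2 = 16.8 m².
F = p·A = 24.565 × 16.8 = 412.692 kN.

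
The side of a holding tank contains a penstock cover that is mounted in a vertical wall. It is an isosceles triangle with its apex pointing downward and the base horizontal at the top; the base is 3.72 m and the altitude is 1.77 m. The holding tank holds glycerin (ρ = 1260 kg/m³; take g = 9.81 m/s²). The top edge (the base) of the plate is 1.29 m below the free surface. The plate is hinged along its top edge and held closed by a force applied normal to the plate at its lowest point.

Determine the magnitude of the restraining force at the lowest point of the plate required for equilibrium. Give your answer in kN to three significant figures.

P ≈ 29.5 kN

γ = ρg = 1260 × 9.81 / 1000 = 12.3606 kN/m³.
With the apex down, the centroid sits h/3 = 1.77/3 = 0.59 m below the base (the top edge), so the centroid depth is h_c = 1.29 + 0.59 = 1.88 m.
A = ½ × 3.72 × 1.77 = 3.2922 m².
Resultant F = γ·h_c·A = 12.3606 × 1.88 × 3.2922 = 76.5039 kN.
I_c = b·h³/36 = 3.72 × 1.77³/36 = 0.573007 m⁴.
Centre of pressure: y_p = y_c + I_c/(y_c·A) = 1.88 + 0.573007/(1.88 × 3.2922) = 1.88 + 0.0925797 = 1.97258 m along the plane.
The resultant acts 0.59 + 0.0925797 = 0.68258 m (along the plate) below the hinge at the top edge, so the moment about the hinge is M = F × 0.68258 = 76.5039 × 0.68258 = 52.22 kN·m.
A normal force at the bottom, 1.77 m from the hinge, must supply this moment: P = 52.22/1.77 = 29.5028 kN.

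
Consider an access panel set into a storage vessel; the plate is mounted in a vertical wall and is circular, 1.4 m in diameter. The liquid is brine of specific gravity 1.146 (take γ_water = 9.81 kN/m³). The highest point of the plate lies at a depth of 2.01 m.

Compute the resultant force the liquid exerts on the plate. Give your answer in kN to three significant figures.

γ = 1.146 × 9.81 = 11.24226 kN/m³.
The centroid is at the centre, 0.7 m below the top of the plate, so the centroid depth is h_c = 2.01 + 0.7 = 2.71 m.
A = π(0.7)² = 1.53938 m².
Resultant F = γ·h_c·A = 11.24226 × 2.71 × 1.53938 = 46.8996 kN.

F ≈ 46.9 kN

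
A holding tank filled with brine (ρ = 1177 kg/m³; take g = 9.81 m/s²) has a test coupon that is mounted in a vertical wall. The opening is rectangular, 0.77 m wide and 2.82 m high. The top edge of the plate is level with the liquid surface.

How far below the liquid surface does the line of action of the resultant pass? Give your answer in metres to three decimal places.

h_p = 1.880 m

γ = ρg = 1177 × 9.81 / 1000 = 11.54637 kN/m³.
The centroid lies 2.82/2 = 1.41 m below the top edge, so the centroid depth is h_c = 1.41 m.
A = 0.77 × 2.82 = 2.1714 m².
Resultant F = γ·h_c·A = 11.54637 × 1.41 × 2.1714 = 35.3512 kN.
I_c = b·h³/12 = 0.77 × 2.82³/12 = 1.43899 m⁴.
Centre of pressure: y_p = y_c + I_c/(y_c·A) = 1.41 + 1.43899/(1.41 × 2.1714) = 1.41 + 0.470001 = 1.88 m along the plane.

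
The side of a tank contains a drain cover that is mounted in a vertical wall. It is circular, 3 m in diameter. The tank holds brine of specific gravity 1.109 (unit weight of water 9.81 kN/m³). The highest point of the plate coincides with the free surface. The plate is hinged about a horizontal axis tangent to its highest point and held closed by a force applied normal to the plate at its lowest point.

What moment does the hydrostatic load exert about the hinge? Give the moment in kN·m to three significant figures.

γ = 1.109 × 9.81 = 10.87929 kN/m³.
The centroid is at the centre, 1.5 m below the top of the plate, so the centroid depth is h_c = 1.5 m.
A = π(1.5)² = 7.06858 m².
Resultant F = γ·h_c·A = 10.87929 × 1.5 × 7.06858 = 115.352 kN.
I_c = πr⁴/4 = π × 1.5⁴/4 = 3.97608 m⁴.
Centre of pressure: y_p = y_c + I_c/(y_c·A) = 1.5 + 3.97608/(1.5 × 7.06858) = 1.5 + 0.375 = 1.875 m along the plane.
The resultant acts 1.5 + 0.375 = 1.875 m (along the plate) below the hinge at the top edge, so the moment about the hinge is M = F × 1.875 = 115.352 × 1.875 = 216.285 kN·m.

M ≈ 216 kN·m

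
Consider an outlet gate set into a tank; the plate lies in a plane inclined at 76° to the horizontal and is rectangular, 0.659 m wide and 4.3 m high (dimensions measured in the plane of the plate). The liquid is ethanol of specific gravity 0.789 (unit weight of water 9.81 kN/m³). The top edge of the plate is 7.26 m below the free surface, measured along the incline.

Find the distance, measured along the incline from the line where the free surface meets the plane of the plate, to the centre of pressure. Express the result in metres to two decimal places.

y_p = 9.57 m

γ = 0.789 × 9.81 = 7.74009 kN/m³.
Let θ = 76° be the plate's angle to the horizontal; measure y along the incline from where the plane meets the free surface. Vertical depth h = y·sinθ with sinθ = 0.970296.
The centroid lies 4.3/2 = 2.15 m below the top edge, so y_c = 7.26 + 2.15 = 9.41 m and h_c = 9.41 × 0.970296 = 9.13049 m.
A = 0.659 × 4.3 = 2.8337 m².
Resultant F = γ·h_c·A = 7.74009 × 9.13049 × 2.8337 = 200.26 kN.
I_c = b·h³/12 = 0.659 × 4.3³/12 = 4.36626 m⁴.
Centre of pressure: y_p = y_c + I_c/(y_c·A) = 9.41 + 4.36626/(9.41 × 2.8337) = 9.41 + 0.163744 = 9.57374 m along the plane.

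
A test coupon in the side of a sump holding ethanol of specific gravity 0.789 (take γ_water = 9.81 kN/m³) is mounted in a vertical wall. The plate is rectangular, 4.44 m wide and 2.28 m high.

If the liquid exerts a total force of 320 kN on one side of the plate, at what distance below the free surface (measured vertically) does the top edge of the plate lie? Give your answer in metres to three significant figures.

d_top ≈ 2.94 m

γ = 0.789 × 9.81 = 7.74009 kN/m³.
A = 4.44 × 2.28 = 10.1232 m².
From F = γ·h_c·A, the centroid depth is h_c = 320/(7.74009 × 10.1232) = 4.084 m.
The centroid lies 2.28/2 = 1.14 m below the top edge, so the top edge sits at h_top = 4.084 − 1.14 = 2.944 m below the surface.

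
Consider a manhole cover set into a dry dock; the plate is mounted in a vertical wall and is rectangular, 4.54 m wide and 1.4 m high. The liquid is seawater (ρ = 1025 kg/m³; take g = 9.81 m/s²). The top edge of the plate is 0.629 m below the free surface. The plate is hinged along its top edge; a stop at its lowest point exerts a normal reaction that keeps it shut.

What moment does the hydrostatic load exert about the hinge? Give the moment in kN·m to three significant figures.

γ = ρg = 1025 × 9.81 / 1000 = 10.05525 kN/m³.
The centroid lies 1.4/2 = 0.7 m below the top edge, so the centroid depth is h_c = 0.629 + 0.7 = 1.329 m.
A = 4.54 × 1.4 = 6.356 m².
Resultant F = γ·h_c·A = 10.05525 × 1.329 × 6.356 = 84.9379 kN.
I_c = b·h³/12 = 4.54 × 1.4³/12 = 1.03815 m⁴.
Centre of pressure: y_p = y_c + I_c/(y_c·A) = 1.329 + 1.03815/(1.329 × 6.356) = 1.329 + 0.1229 = 1.4519 m along the plane.
The resultant acts 0.7 + 0.1229 = 0.8229 m (along the plate) below the hinge at the top edge, so the moment about the hinge is M = F × 0.8229 = 84.9379 × 0.8229 = 69.8954 kN·m.

M ≈ 69.9 kN·m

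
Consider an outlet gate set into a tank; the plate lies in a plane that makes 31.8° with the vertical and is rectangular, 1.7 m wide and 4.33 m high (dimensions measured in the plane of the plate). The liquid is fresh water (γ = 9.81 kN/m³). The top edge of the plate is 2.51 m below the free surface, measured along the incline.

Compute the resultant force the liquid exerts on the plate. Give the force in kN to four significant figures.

γ = 9.81 kN/m³.
The plate makes 31.8° with the vertical, i.e. θ = 90° − 31.8° = 58.2° to the horizontal. Measuring y along the incline from the free-surface line, vertical depth h = y·sinθ with sinθ = 0.849893.
The centroid lies 4.33/2 = 2.165 m below the top edge, so y_c = 2.51 + 2.165 = 4.675 m and h_c = 4.675 × 0.849893 = 3.97325 m.
A = 1.7 × 4.33 = 7.361 m².
Resultant F = γ·h_c·A = 9.81 × 3.97325 × 7.361 = 286.914 kN.

F ≈ 286.9 kN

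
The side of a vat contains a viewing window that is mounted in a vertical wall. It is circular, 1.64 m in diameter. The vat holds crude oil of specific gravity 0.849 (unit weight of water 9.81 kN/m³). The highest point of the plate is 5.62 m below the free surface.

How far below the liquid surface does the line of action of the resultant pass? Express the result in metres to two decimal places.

h_p = 6.47 m

γ = 0.849 × 9.81 = 8.32869 kN/m³.
The centroid is at the centre, 0.82 m below the top of the plate, so the centroid depth is h_c = 5.62 + 0.82 = 6.44 m.
A = π(0.82)² = 2.11241 m².
Resultant F = γ·h_c·A = 8.32869 × 6.44 × 2.11241 = 113.303 kN.
I_c = πr⁴/4 = π × 0.82⁴/4 = 0.355096 m⁴.
Centre of pressure: y_p = y_c + I_c/(y_c·A) = 6.44 + 0.355096/(6.44 × 2.11241) = 6.44 + 0.0261025 = 6.4661 m along the plane.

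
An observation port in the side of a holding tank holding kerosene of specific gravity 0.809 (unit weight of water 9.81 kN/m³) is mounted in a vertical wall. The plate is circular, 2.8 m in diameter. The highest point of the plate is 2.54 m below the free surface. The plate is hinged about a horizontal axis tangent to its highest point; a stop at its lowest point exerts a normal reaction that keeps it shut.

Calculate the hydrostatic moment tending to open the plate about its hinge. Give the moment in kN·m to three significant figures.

M ≈ 294 kN·m

γ = 0.809 × 9.81 = 7.93629 kN/m³.
The centroid is at the centre, 1.4 m below the top of the plate, so the centroid depth is h_c = 2.54 + 1.4 = 3.94 m.
A = π(1.4)² = 6.15752 m².
Resultant F = γ·h_c·A = 7.93629 × 3.94 × 6.15752 = 192.539 kN.
I_c = πr⁴/4 = π × 1.4⁴/4 = 3.01719 m⁴.
Centre of pressure: y_p = y_c + I_c/(y_c·A) = 3.94 + 3.01719/(3.94 × 6.15752) = 3.94 + 0.124366 = 4.06437 m along the plane.
The resultant acts 1.4 + 0.124366 = 1.52437 m (along the plate) below the hinge at the top edge, so the moment about the hinge is M = F × 1.52437 = 192.539 × 1.52437 = 293.501 kN·m.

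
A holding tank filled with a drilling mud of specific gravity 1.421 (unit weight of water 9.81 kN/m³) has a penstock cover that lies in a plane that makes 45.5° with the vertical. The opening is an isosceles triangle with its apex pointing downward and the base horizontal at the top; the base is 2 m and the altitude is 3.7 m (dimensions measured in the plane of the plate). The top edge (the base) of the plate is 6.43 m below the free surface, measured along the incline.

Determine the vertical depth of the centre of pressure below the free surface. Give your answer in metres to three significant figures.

h_p = 5.44 m

γ = 1.421 × 9.81 = 13.94001 kN/m³.
The plate makes 45.5° with the vertical, i.e. θ = 90° − 45.5° = 44.5° to the horizontal. Measuring y along the incline from the free-surface line, vertical depth h = y·sinθ with sinθ = 0.700909.
With the apex down, the centroid sits h/3 = 3.7/3 = 1.23333 m below the base (the top edge), so y_c = 6.43 + 1.23333 = 7.66333 m and h_c = 7.66333 × 0.700909 = 5.3713 m.
A = ½ × 2 × 3.7 = 3.7 m².
Resultant F = γ·h_c·A = 13.94001 × 5.3713 × 3.7 = 277.041 kN.
I_c = b·h³/36 = 2 × 3.7³/36 = 2.81406 m⁴.
Centre of pressure: y_p = y_c + I_c/(y_c·A) = 7.66333 + 2.81406/(7.66333 × 3.7) = 7.66333 + 0.0992462 = 7.76258 m along the plane.
Vertically, h_p = y_p·sinθ = 7.76258 × 0.700909 = 5.44086 m.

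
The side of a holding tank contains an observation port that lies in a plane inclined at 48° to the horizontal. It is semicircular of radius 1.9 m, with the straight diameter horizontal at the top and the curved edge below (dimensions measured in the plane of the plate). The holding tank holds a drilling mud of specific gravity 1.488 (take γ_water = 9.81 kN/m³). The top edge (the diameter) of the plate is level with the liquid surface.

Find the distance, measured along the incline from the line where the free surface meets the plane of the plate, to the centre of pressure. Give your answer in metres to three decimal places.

y_p = 1.119 m

γ = 1.488 × 9.81 = 14.59728 kN/m³.
Let θ = 48° be the plate's angle to the horizontal; measure y along the incline from where the plane meets the free surface. Vertical depth h = y·sinθ with sinθ = 0.743145.
The centroid of a semicircle lies 4r/(3π) = 0.806385 m from the diameter, here below the top edge, so y_c = 0.806385 m and h_c = 0.806385 × 0.743145 = 0.599261 m.
A = πr²/2 = π × 1.9²/2 = 5.67057 m².
Resultant F = γ·h_c·A = 14.59728 × 0.599261 × 5.67057 = 49.6038 kN.
I_c = (π/8 − 8/(9π))·r⁴ = 0.109757 × 1.9⁴ = 1.43036 m⁴.
Centre of pressure: y_p = y_c + I_c/(y_c·A) = 0.806385 + 1.43036/(0.806385 × 5.67057) = 0.806385 + 0.312807 = 1.11919 m along the plane.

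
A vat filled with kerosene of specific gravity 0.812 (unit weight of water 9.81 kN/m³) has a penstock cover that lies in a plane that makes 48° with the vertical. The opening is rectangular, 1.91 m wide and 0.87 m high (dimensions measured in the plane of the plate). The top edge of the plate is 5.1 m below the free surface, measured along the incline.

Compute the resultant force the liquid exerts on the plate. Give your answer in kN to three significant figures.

γ = 0.812 × 9.81 = 7.96572 kN/m³.
The plate makes 48° with the vertical, i.e. θ = 90° − 48° = 42° to the horizontal. Measuring y along the incline from the free-surface line, vertical depth h = y·sinθ with sinθ = 0.669131.
The centroid lies 0.87/2 = 0.435 m below the top edge, so y_c = 5.1 + 0.435 = 5.535 m and h_c = 5.535 × 0.669131 = 3.70364 m.
A = 1.91 × 0.87 = 1.6617 m².
Resultant F = γ·h_c·A = 7.96572 × 3.70364 × 1.6617 = 49.0237 kN.

F ≈ 49.0 kN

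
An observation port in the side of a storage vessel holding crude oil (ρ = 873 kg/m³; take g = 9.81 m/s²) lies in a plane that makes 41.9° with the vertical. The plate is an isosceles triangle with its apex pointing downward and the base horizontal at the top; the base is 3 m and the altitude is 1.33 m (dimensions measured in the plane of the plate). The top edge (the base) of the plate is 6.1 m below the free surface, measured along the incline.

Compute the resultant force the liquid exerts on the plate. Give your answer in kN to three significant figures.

γ = ρg = 873 × 9.81 / 1000 = 8.56413 kN/m³.
The plate makes 41.9° with the vertical, i.e. θ = 90° − 41.9° = 48.1° to the horizontal. Measuring y along the incline from the free-surface line, vertical depth h = y·sinθ with sinθ = 0.744312.
With the apex down, the centroid sits h/3 = 1.33/3 = 0.443333 m below the base (the top edge), so y_c = 6.1 + 0.443333 = 6.54333 m and h_c = 6.54333 × 0.744312 = 4.87028 m.
A = ½ × 3 × 1.33 = 1.995 m².
Resultant F = γ·h_c·A = 8.56413 × 4.87028 × 1.995 = 83.2109 kN.

F ≈ 83.2 kN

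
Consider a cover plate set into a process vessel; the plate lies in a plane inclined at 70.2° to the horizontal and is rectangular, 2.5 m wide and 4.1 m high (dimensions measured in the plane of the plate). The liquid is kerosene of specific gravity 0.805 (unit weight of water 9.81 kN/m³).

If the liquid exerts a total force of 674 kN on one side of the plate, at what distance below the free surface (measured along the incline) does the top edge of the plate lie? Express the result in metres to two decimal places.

γ = 0.805 × 9.81 = 7.89705 kN/m³.
A = 2.5 × 4.1 = 10.25 m².
From F = γ·h_c·A, the centroid depth is h_c = 674/(7.89705 × 10.25) = 8.32667 m.
Let θ = 70.2° be the plate's angle to the horizontal; measure y along the incline from where the plane meets the free surface. Vertical depth h = y·sinθ with sinθ = 0.940881.
Along the incline, y_c = h_c/sinθ = 8.32667/0.940881 = 8.84987 m.
The centroid lies 4.1/2 = 2.05 m below the top edge, so the top edge sits at y_top = 8.84987 − 2.05 = 6.79987 m along the incline.

y_top ≈ 6.80 m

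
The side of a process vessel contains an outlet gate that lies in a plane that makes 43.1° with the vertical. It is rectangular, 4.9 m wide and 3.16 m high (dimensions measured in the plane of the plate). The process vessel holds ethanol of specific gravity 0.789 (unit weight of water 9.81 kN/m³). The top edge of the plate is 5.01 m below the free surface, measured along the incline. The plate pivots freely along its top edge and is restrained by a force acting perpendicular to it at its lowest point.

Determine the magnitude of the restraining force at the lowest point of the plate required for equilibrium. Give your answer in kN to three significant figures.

γ = 0.789 × 9.81 = 7.74009 kN/m³.
The plate makes 43.1° with the vertical, i.e. θ = 90° − 43.1° = 46.9° to the horizontal. Measuring y along the incline from the free-surface line, vertical depth h = y·sinθ with sinθ = 0.730162.
The centroid lies 3.16/2 = 1.58 m below the top edge, so y_c = 5.01 + 1.58 = 6.59 m and h_c = 6.59 × 0.730162 = 4.81177 m.
A = 4.9 × 3.16 = 15.484 m².
Resultant F = γ·h_c·A = 7.74009 × 4.81177 × 15.484 = 576.679 kN.
I_c = b·h³/12 = 4.9 × 3.16³/12 = 12.8848 m⁴.
Centre of pressure: y_p = y_c + I_c/(y_c·A) = 6.59 + 12.8848/(6.59 × 15.484) = 6.59 + 0.126273 = 6.71627 m along the plane.
The resultant acts 1.58 + 0.126273 = 1.70627 m (along the plate) below the hinge at the top edge, so the moment about the hinge is M = F × 1.70627 = 576.679 × 1.70627 = 983.97 kN·m.
A normal force at the bottom, 3.16 m from the hinge, must supply this moment: P = 983.97/3.16 = 311.383 kN.

P ≈ 311 kN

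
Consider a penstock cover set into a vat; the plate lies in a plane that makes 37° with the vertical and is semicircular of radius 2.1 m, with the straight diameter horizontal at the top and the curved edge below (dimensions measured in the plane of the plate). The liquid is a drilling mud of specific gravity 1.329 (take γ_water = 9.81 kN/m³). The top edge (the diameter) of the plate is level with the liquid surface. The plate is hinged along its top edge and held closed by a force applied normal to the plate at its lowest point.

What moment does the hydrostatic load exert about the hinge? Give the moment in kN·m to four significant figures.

γ = 1.329 × 9.81 = 13.03749 kN/m³.
The plate makes 37° with the vertical, i.e. θ = 90° − 37° = 53° to the horizontal. Measuring y along the incline from the free-surface line, vertical depth h = y·sinθ with sinθ = 0.798636.
The centroid of a semicircle lies 4r/(3π) = 0.891268 m from the diameter, here below the top edge, so y_c = 0.891268 m and h_c = 0.891268 × 0.798636 = 0.711799 m.
A = πr²/2 = π × 2.1²/2 = 6.92721 m².
Resultant F = γ·h_c·A = 13.03749 × 0.711799 × 6.92721 = 64.285 kN.
I_c = (π/8 − 8/(9π))·r⁴ = 0.109757 × 2.1⁴ = 2.13457 m⁴.
Centre of pressure: y_p = y_c + I_c/(y_c·A) = 0.891268 + 2.13457/(0.891268 × 6.92721) = 0.891268 + 0.345735 = 1.237 m along the plane.
The resultant acts 0.891268 + 0.345735 = 1.237 m (along the plate) below the hinge at the top edge, so the moment about the hinge is M = F × 1.237 = 64.285 × 1.237 = 79.5205 kN·m.

M ≈ 79.52 kN·m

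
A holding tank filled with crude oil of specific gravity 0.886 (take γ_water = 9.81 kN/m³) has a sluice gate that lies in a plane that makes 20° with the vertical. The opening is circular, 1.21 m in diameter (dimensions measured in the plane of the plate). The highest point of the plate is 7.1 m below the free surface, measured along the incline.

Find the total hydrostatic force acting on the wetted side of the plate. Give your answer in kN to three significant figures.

γ = 0.886 × 9.81 = 8.69166 kN/m³.
The plate makes 20° with the vertical, i.e. θ = 90° − 20° = 70° to the horizontal. Measuring y along the incline from the free-surface line, vertical depth h = y·sinθ with sinθ = 0.939693.
The centroid is at the centre, 0.605 m below the top of the plate, so y_c = 7.1 + 0.605 = 7.705 m and h_c = 7.705 × 0.939693 = 7.24033 m.
A = π(0.605)² = 1.1499 m².
Resultant F = γ·h_c·A = 8.69166 × 7.24033 × 1.1499 = 72.3638 kN.

F ≈ 72.4 kN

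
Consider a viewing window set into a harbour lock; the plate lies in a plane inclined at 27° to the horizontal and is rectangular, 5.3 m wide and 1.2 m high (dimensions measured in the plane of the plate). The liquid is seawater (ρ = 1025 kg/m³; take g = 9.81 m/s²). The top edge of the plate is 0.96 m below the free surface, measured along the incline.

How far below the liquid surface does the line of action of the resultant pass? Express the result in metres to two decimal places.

γ = ρg = 1025 × 9.81 / 1000 = 10.05525 kN/m³.
Let θ = 27° be the plate's angle to the horizontal; measure y along the incline from where the plane meets the free surface. Vertical depth h = y·sinθ with sinθ = 0.453990.
The centroid lies 1.2/2 = 0.6 m below the top edge, so y_c = 0.96 + 0.6 = 1.56 m and h_c = 1.56 × 0.453990 = 0.708224 m.
A = 5.3 × 1.2 = 6.36 m².
Resultant F = γ·h_c·A = 10.05525 × 0.708224 × 6.36 = 45.2919 kN.
I_c = b·h³/12 = 5.3 × 1.2³/12 = 0.7632 m⁴.
Centre of pressure: y_p = y_c + I_c/(y_c·A) = 1.56 + 0.7632/(1.56 × 6.36) = 1.56 + 0.0769231 = 1.63692 m along the plane.
Vertically, h_p = y_p·sinθ = 1.63692 × 0.453990 = 0.743145 m.

h_p = 0.74 m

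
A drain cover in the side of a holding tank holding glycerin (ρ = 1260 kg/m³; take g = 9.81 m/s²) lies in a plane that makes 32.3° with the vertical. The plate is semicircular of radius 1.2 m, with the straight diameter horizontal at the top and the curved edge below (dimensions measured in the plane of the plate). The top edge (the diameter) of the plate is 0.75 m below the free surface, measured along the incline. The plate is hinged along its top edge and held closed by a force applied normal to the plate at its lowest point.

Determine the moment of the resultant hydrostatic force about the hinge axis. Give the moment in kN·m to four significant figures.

γ = ρg = 1260 × 9.81 / 1000 = 12.3606 kN/m³.
The plate makes 32.3° with the vertical, i.e. θ = 90° − 32.3° = 57.7° to the horizontal. Measuring y along the incline from the free-surface line, vertical depth h = y·sinθ with sinθ = 0.845262.
The centroid of a semicircle lies 4r/(3π) = 0.509296 m from the diameter, here below the top edge, so y_c = 0.75 + 0.509296 = 1.2593 m and h_c = 1.2593 × 0.845262 = 1.06444 m.
A = πr²/2 = π × 1.2²/2 = 2.26195 m².
Resultant F = γ·h_c·A = 12.3606 × 1.06444 × 2.26195 = 29.7607 kN.
I_c = (π/8 − 8/(9π))·r⁴ = 0.109757 × 1.2⁴ = 0.227592 m⁴.
Centre of pressure: y_p = y_c + I_c/(y_c·A) = 1.2593 + 0.227592/(1.2593 × 2.26195) = 1.2593 + 0.0798996 = 1.3392 m along the plane.
The resultant acts 0.509296 + 0.0798996 = 0.589196 m (along the plate) below the hinge at the top edge, so the moment about the hinge is M = F × 0.589196 = 29.7607 × 0.589196 = 17.5349 kN·m.

M ≈ 17.53 kN·m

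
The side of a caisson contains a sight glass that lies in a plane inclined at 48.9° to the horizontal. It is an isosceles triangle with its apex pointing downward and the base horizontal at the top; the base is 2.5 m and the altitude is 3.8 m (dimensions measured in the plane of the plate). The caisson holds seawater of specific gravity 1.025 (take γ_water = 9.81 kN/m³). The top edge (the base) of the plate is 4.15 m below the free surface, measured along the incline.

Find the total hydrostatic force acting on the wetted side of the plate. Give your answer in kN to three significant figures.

F ≈ 195 kN

γ = 1.025 × 9.81 = 10.05525 kN/m³.
Let θ = 48.9° be the plate's angle to the horizontal; measure y along the incline from where the plane meets the free surface. Vertical depth h = y·sinθ with sinθ = 0.753563.
With the apex down, the centroid sits h/3 = 3.8/3 = 1.26667 m below the base (the top edge), so y_c = 4.15 + 1.26667 = 5.41667 m and h_c = 5.41667 × 0.753563 = 4.0818 m.
A = ½ × 2.5 × 3.8 = 4.75 m².
Resultant F = γ·h_c·A = 10.05525 × 4.0818 × 4.75 = 194.957 kN.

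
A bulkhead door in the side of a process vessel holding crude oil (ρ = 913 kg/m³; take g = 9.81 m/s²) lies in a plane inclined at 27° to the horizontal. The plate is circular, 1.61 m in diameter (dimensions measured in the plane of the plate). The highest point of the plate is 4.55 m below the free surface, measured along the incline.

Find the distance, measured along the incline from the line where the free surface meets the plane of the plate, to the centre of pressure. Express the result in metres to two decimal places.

γ = ρg = 913 × 9.81 / 1000 = 8.95653 kN/m³.
Let θ = 27° be the plate's angle to the horizontal; measure y along the incline from where the plane meets the free surface. Vertical depth h = y·sinθ with sinθ = 0.453990.
The centroid is at the centre, 0.805 m below the top of the plate, so y_c = 4.55 + 0.805 = 5.355 m and h_c = 5.355 × 0.453990 = 2.43112 m.
A = π(0.805)² = 2.03583 m².
Resultant F = γ·h_c·A = 8.95653 × 2.43112 × 2.03583 = 44.329 kN.
I_c = πr⁴/4 = π × 0.805⁴/4 = 0.329817 m⁴.
Centre of pressure: y_p = y_c + I_c/(y_c·A) = 5.355 + 0.329817/(5.355 × 2.03583) = 5.355 + 0.0302533 = 5.38525 m along the plane.

y_p = 5.39 m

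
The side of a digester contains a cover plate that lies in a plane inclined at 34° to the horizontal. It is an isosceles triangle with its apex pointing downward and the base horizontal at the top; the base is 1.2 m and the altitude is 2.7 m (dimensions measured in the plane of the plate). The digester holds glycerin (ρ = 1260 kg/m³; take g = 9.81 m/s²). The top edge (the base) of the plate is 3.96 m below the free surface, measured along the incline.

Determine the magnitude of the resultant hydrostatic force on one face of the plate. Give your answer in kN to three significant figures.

F ≈ 54.4 kN

γ = ρg = 1260 × 9.81 / 1000 = 12.3606 kN/m³.
Let θ = 34° be the plate's angle to the horizontal; measure y along the incline from where the plane meets the free surface. Vertical depth h = y·sinθ with sinθ = 0.559193.
With the apex down, the centroid sits h/3 = 2.7/3 = 0.9 m below the base (the top edge), so y_c = 3.96 + 0.9 = 4.86 m and h_c = 4.86 × 0.559193 = 2.71768 m.
A = ½ × 1.2 × 2.7 = 1.62 m².
Resultant F = γ·h_c·A = 12.3606 × 2.71768 × 1.62 = 54.4193 kN.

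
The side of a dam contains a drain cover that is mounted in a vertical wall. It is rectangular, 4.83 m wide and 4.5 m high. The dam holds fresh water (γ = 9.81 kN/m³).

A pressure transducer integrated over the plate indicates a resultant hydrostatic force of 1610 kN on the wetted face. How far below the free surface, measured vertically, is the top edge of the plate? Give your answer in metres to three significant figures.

γ = 9.81 kN/m³.
A = 4.83 × 4.5 = 21.735 m².
From F = γ·h_c·A, the centroid depth is h_c = 1610/(9.81 × 21.735) = 7.55087 m.
The centroid lies 4.5/2 = 2.25 m below the top edge, so the top edge sits at h_top = 7.55087 − 2.25 = 5.30087 m below the surface.

d_top ≈ 5.30 m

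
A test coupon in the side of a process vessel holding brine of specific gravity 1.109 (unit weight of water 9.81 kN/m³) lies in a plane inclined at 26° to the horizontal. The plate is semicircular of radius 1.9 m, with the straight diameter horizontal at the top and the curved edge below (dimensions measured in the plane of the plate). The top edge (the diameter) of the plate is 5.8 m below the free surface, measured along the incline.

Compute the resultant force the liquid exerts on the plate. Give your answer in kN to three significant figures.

γ = 1.109 × 9.81 = 10.87929 kN/m³.
Let θ = 26° be the plate's angle to the horizontal; measure y along the incline from where the plane meets the free surface. Vertical depth h = y·sinθ with sinθ = 0.438371.
The centroid of a semicircle lies 4r/(3π) = 0.806385 m from the diameter, here below the top edge, so y_c = 5.8 + 0.806385 = 6.60638 m and h_c = 6.60638 × 0.438371 = 2.89605 m.
A = πr²/2 = π × 1.9²/2 = 5.67057 m².
Resultant F = γ·h_c·A = 10.87929 × 2.89605 × 5.67057 = 178.662 kN.

F ≈ 179 kN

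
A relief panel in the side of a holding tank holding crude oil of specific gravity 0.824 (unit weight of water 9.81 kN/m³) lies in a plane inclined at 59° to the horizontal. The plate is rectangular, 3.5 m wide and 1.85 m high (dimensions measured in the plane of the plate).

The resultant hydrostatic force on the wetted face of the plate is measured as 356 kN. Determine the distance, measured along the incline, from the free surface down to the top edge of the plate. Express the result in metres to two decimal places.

y_top ≈ 7.01 m

γ = 0.824 × 9.81 = 8.08344 kN/m³.
A = 3.5 × 1.85 = 6.475 m².
From F = γ·h_c·A, the centroid depth is h_c = 356/(8.08344 × 6.475) = 6.80165 m.
Let θ = 59° be the plate's angle to the horizontal; measure y along the incline from where the plane meets the free surface. Vertical depth h = y·sinθ with sinθ = 0.857167.
Along the incline, y_c = h_c/sinθ = 6.80165/0.857167 = 7.93503 m.
The centroid lies 1.85/2 = 0.925 m below the top edge, so the top edge sits at y_top = 7.93503 − 0.925 = 7.01003 m along the incline.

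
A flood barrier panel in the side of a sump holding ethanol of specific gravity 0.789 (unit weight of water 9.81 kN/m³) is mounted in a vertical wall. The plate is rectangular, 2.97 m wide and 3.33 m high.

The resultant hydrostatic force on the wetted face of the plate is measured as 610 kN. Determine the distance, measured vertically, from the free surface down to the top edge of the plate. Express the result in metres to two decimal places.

γ = 0.789 × 9.81 = 7.74009 kN/m³.
A = 2.97 × 3.33 = 9.8901 m².
From F = γ·h_c·A, the centroid depth is h_c = 610/(7.74009 × 9.8901) = 7.96862 m.
The centroid lies 3.33/2 = 1.665 m below the top edge, so the top edge sits at h_top = 7.96862 − 1.665 = 6.30362 m below the surface.

d_top ≈ 6.30 m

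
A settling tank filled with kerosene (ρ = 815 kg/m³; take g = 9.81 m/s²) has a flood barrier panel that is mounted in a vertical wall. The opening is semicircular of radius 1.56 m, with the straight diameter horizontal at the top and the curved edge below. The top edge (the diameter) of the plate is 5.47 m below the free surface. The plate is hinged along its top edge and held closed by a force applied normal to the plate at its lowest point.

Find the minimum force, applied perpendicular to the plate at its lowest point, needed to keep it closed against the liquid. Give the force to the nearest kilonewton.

γ = ρg = 815 × 9.81 / 1000 = 7.99515 kN/m³.
The centroid of a semicircle lies 4r/(3π) = 0.662085 m from the diameter, here below the top edge, so the centroid depth is h_c = 5.47 + 0.662085 = 6.13209 m.
A = πr²/2 = π × 1.56²/2 = 3.82269 m².
Resultant F = γ·h_c·A = 7.99515 × 6.13209 × 3.82269 = 187.415 kN.
I_c = (π/8 − 8/(9π))·r⁴ = 0.109757 × 1.56⁴ = 0.650026 m⁴.
Centre of pressure: y_p = y_c + I_c/(y_c·A) = 6.13209 + 0.650026/(6.13209 × 3.82269) = 6.13209 + 0.0277302 = 6.15982 m along the plane.
The resultant acts 0.662085 + 0.0277302 = 0.689815 m (along the plate) below the hinge at the top edge, so the moment about the hinge is M = F × 0.689815 = 187.415 × 0.689815 = 129.282 kN·m.
A normal force at the bottom, 1.56 m from the hinge, must supply this moment: P = 129.282/1.56 = 82.8731 kN.

P ≈ 83 kN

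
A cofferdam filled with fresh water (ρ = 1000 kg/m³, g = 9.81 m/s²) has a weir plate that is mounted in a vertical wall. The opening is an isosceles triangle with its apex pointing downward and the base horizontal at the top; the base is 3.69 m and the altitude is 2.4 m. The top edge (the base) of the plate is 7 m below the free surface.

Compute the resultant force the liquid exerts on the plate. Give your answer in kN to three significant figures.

γ = ρg = 1000 × 9.81 = 9810 N/m³ = 9.81 kN/m³.
With the apex down, the centroid sits h/3 = 2.4/3 = 0.8 m below the base (the top edge), so the centroid depth is h_c = 7 + 0.8 = 7.8 m.
A = ½ × 3.69 × 2.4 = 4.428 m².
Resultant F = γ·h_c·A = 9.81 × 7.8 × 4.428 = 338.822 kN.

F ≈ 339 kN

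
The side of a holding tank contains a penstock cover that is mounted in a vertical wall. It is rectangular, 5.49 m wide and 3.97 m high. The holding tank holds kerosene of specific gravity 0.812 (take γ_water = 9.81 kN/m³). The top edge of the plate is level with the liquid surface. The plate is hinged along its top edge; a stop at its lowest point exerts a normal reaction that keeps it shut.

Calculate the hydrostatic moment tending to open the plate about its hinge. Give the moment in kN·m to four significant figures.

γ = 0.812 × 9.81 = 7.96572 kN/m³.
The centroid lies 3.97/2 = 1.985 m below the top edge, so the centroid depth is h_c = 1.985 m.
A = 5.49 × 3.97 = 21.7953 m².
Resultant F = γ·h_c·A = 7.96572 × 1.985 × 21.7953 = 344.626 kN.
I_c = b·h³/12 = 5.49 × 3.97³/12 = 28.6261 m⁴.
Centre of pressure: y_p = y_c + I_c/(y_c·A) = 1.985 + 28.6261/(1.985 × 21.7953) = 1.985 + 0.661666 = 2.64667 m along the plane.
The resultant acts 1.985 + 0.661666 = 2.64667 m (along the plate) below the hinge at the top edge, so the moment about the hinge is M = F × 2.64667 = 344.626 × 2.64667 = 912.111 kN·m.

M ≈ 912.1 kN·m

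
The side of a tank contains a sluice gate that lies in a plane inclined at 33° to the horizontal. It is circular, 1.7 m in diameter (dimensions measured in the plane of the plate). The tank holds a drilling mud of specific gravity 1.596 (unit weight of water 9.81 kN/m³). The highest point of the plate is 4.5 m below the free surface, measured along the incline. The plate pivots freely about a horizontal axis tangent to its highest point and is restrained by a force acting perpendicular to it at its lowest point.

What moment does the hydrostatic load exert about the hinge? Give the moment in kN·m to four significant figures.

γ = 1.596 × 9.81 = 15.65676 kN/m³.
Let θ = 33° be the plate's angle to the horizontal; measure y along the incline from where the plane meets the free surface. Vertical depth h = y·sinθ with sinθ = 0.544639.
The centroid is at the centre, 0.85 m below the top of the plate, so y_c = 4.5 + 0.85 = 5.35 m and h_c = 5.35 × 0.544639 = 2.91382 m.
A = π(0.85)² = 2.2698 m².
Resultant F = γ·h_c·A = 15.65676 × 2.91382 × 2.2698 = 103.551 kN.
I_c = πr⁴/4 = π × 0.85⁴/4 = 0.409983 m⁴.
Centre of pressure: y_p = y_c + I_c/(y_c·A) = 5.35 + 0.409983/(5.35 × 2.2698) = 5.35 + 0.0337617 = 5.38376 m along the plane.
The resultant acts 0.85 + 0.0337617 = 0.883762 m (along the plate) below the hinge at the top edge, so the moment about the hinge is M = F × 0.883762 = 103.551 × 0.883762 = 91.5144 kN·m.

M ≈ 91.51 kN·m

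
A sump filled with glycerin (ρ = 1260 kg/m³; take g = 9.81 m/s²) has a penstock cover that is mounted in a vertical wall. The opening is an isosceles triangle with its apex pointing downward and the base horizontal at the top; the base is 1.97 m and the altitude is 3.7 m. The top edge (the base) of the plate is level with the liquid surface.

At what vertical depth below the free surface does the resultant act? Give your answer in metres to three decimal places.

h_p = 1.850 m

γ = ρg = 1260 × 9.81 / 1000 = 12.3606 kN/m³.
With the apex down, the centroid sits h/3 = 3.7/3 = 1.23333 m below the base (the top edge), so the centroid depth is h_c = 1.23333 m.
A = ½ × 1.97 × 3.7 = 3.6445 m².
Resultant F = γ·h_c·A = 12.3606 × 1.23333 × 3.6445 = 55.5593 kN.
I_c = b·h³/36 = 1.97 × 3.7³/36 = 2.77184 m⁴.
Centre of pressure: y_p = y_c + I_c/(y_c·A) = 1.23333 + 2.77184/(1.23333 × 3.6445) = 1.23333 + 0.616667 = 1.85 m along the plane.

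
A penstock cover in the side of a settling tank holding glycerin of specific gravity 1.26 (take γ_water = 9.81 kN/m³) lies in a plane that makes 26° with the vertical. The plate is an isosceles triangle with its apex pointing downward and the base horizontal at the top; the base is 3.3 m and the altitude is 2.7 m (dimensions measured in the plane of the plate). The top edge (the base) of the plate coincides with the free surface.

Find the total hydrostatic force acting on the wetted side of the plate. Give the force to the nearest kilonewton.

F ≈ 45 kN

γ = 1.26 × 9.81 = 12.3606 kN/m³.
The plate makes 26° with the vertical, i.e. θ = 90° − 26° = 64° to the horizontal. Measuring y along the incline from the free-surface line, vertical depth h = y·sinθ with sinθ = 0.898794.
With the apex down, the centroid sits h/3 = 2.7/3 = 0.9 m below the base (the top edge), so y_c = 0.9 m and h_c = 0.9 × 0.898794 = 0.808915 m.
A = ½ × 3.3 × 2.7 = 4.455 m².
Resultant F = γ·h_c·A = 12.3606 × 0.808915 × 4.455 = 44.5441 kN.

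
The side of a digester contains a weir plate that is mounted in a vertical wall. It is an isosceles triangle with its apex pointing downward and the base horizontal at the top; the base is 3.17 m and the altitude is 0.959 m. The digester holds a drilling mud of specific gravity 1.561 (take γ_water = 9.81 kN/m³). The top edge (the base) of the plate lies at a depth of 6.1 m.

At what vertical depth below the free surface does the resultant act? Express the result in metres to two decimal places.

h_p = 6.43 m

γ = 1.561 × 9.81 = 15.31341 kN/m³.
With the apex down, the centroid sits h/3 = 0.959/3 = 0.319667 m below the base (the top edge), so the centroid depth is h_c = 6.1 + 0.319667 = 6.41967 m.
A = ½ × 3.17 × 0.959 = 1.52001 m².
Resultant F = γ·h_c·A = 15.31341 × 6.41967 × 1.52001 = 149.428 kN.
I_c = b·h³/36 = 3.17 × 0.959³/36 = 0.0776627 m⁴.
Centre of pressure: y_p = y_c + I_c/(y_c·A) = 6.41967 + 0.0776627/(6.41967 × 1.52001) = 6.41967 + 0.00795891 = 6.42763 m along the plane.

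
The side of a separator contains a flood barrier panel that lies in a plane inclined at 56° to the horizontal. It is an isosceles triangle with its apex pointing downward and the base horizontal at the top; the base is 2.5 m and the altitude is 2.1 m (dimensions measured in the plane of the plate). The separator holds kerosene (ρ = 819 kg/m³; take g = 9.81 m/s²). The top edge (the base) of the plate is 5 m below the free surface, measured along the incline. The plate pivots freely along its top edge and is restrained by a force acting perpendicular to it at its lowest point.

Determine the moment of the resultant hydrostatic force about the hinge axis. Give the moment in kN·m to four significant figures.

M ≈ 74.05 kN·m

γ = ρg = 819 × 9.81 / 1000 = 8.03439 kN/m³.
Let θ = 56° be the plate's angle to the horizontal; measure y along the incline from where the plane meets the free surface. Vertical depth h = y·sinθ with sinθ = 0.829038.
With the apex down, the centroid sits h/3 = 2.1/3 = 0.7 m below the base (the top edge), so y_c = 5 + 0.7 = 5.7 m and h_c = 5.7 × 0.829038 = 4.72552 m.
A = ½ × 2.5 × 2.1 = 2.625 m².
Resultant F = γ·h_c·A = 8.03439 × 4.72552 × 2.625 = 99.6625 kN.
I_c = b·h³/36 = 2.5 × 2.1³/36 = 0.643125 m⁴.
Centre of pressure: y_p = y_c + I_c/(y_c·A) = 5.7 + 0.643125/(5.7 × 2.625) = 5.7 + 0.0429825 = 5.74298 m along the plane.
The resultant acts 0.7 + 0.0429825 = 0.742982 m (along the plate) below the hinge at the top edge, so the moment about the hinge is M = F × 0.742982 = 99.6625 × 0.742982 = 74.0474 kN·m.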